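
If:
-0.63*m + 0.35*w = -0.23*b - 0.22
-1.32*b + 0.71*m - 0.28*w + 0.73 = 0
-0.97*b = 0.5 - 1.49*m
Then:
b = 0.97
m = 0.97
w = 0.48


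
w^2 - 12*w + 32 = (w - 8)*(w - 4)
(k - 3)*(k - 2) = k^2 - 5*k + 6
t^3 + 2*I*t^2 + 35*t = t*(t - 5*I)*(t + 7*I)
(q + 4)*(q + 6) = q^2 + 10*q + 24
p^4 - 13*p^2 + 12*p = p*(p - 3)*(p - 1)*(p + 4)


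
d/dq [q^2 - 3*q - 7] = 2*q - 3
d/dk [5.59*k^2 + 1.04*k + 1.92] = 11.18*k + 1.04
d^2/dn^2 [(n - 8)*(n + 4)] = 2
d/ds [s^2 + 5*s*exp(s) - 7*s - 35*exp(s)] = 5*s*exp(s) + 2*s - 30*exp(s) - 7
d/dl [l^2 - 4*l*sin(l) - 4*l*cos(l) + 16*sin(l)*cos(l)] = -4*sqrt(2)*l*cos(l + pi/4) + 2*l - 4*sqrt(2)*sin(l + pi/4) + 16*cos(2*l)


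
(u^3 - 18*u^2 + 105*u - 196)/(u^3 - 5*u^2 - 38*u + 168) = (u - 7)/(u + 6)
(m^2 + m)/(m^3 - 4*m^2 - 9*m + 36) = m*(m + 1)/(m^3 - 4*m^2 - 9*m + 36)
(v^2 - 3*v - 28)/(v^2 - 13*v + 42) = (v + 4)/(v - 6)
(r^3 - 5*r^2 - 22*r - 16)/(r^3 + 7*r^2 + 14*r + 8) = (r - 8)/(r + 4)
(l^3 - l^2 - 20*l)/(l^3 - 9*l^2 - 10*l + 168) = l*(l - 5)/(l^2 - 13*l + 42)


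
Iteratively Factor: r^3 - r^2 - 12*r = (r + 3)*(r^2 - 4*r) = r*(r + 3)*(r - 4)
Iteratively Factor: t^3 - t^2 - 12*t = (t)*(t^2 - t - 12) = t*(t - 4)*(t + 3)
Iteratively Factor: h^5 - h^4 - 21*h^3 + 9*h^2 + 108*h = (h - 3)*(h^4 + 2*h^3 - 15*h^2 - 36*h) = (h - 3)*(h + 3)*(h^3 - h^2 - 12*h) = (h - 4)*(h - 3)*(h + 3)*(h^2 + 3*h) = (h - 4)*(h - 3)*(h + 3)^2*(h)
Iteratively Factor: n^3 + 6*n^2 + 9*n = (n + 3)*(n^2 + 3*n) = (n + 3)^2*(n)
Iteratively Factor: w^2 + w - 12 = (w - 3)*(w + 4)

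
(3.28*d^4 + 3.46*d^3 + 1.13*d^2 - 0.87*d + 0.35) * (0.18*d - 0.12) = 0.5904*d^5 + 0.2292*d^4 - 0.2118*d^3 - 0.2922*d^2 + 0.1674*d - 0.042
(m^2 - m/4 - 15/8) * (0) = 0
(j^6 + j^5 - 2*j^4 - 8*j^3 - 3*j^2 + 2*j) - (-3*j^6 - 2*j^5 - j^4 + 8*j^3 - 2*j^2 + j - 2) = 4*j^6 + 3*j^5 - j^4 - 16*j^3 - j^2 + j + 2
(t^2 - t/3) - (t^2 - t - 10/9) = 2*t/3 + 10/9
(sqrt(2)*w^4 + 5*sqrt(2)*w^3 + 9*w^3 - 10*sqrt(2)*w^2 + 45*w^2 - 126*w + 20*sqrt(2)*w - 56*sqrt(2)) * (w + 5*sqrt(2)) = sqrt(2)*w^5 + 5*sqrt(2)*w^4 + 19*w^4 + 35*sqrt(2)*w^3 + 95*w^3 - 226*w^2 + 245*sqrt(2)*w^2 - 686*sqrt(2)*w + 200*w - 560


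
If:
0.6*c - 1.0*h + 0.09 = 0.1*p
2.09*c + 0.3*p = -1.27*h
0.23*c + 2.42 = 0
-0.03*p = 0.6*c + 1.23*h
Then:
No Solution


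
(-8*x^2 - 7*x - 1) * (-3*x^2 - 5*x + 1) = 24*x^4 + 61*x^3 + 30*x^2 - 2*x - 1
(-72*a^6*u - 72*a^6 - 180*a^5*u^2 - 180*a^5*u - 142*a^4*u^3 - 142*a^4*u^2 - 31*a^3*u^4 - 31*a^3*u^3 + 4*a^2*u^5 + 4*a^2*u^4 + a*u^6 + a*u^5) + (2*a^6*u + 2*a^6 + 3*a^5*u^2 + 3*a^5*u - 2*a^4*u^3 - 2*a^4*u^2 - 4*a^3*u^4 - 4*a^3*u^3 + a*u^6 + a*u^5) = -70*a^6*u - 70*a^6 - 177*a^5*u^2 - 177*a^5*u - 144*a^4*u^3 - 144*a^4*u^2 - 35*a^3*u^4 - 35*a^3*u^3 + 4*a^2*u^5 + 4*a^2*u^4 + 2*a*u^6 + 2*a*u^5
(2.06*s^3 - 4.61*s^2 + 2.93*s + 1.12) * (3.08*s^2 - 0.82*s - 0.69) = 6.3448*s^5 - 15.888*s^4 + 11.3832*s^3 + 4.2279*s^2 - 2.9401*s - 0.7728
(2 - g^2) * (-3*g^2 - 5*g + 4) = 3*g^4 + 5*g^3 - 10*g^2 - 10*g + 8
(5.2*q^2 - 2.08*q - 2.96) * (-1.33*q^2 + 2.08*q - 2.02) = -6.916*q^4 + 13.5824*q^3 - 10.8936*q^2 - 1.9552*q + 5.9792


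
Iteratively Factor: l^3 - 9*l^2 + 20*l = (l - 4)*(l^2 - 5*l) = (l - 5)*(l - 4)*(l)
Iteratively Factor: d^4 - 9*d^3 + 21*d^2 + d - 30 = (d - 5)*(d^3 - 4*d^2 + d + 6) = (d - 5)*(d - 3)*(d^2 - d - 2) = (d - 5)*(d - 3)*(d - 2)*(d + 1)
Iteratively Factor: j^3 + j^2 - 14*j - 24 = (j - 4)*(j^2 + 5*j + 6) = (j - 4)*(j + 2)*(j + 3)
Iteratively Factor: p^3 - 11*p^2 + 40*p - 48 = (p - 3)*(p^2 - 8*p + 16) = (p - 4)*(p - 3)*(p - 4)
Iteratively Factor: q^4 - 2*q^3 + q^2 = (q)*(q^3 - 2*q^2 + q) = q^2*(q^2 - 2*q + 1) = q^2*(q - 1)*(q - 1)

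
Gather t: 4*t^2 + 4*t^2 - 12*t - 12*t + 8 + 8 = 8*t^2 - 24*t + 16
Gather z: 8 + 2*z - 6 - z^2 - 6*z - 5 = -z^2 - 4*z - 3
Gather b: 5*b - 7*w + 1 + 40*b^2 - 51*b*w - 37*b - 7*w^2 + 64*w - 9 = 40*b^2 + b*(-51*w - 32) - 7*w^2 + 57*w - 8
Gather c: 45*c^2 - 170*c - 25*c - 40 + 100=45*c^2 - 195*c + 60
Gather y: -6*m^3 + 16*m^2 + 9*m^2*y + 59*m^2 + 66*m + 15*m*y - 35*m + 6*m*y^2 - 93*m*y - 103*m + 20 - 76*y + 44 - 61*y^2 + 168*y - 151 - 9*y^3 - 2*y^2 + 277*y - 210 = -6*m^3 + 75*m^2 - 72*m - 9*y^3 + y^2*(6*m - 63) + y*(9*m^2 - 78*m + 369) - 297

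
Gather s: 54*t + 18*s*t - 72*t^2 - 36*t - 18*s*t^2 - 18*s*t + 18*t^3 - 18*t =-18*s*t^2 + 18*t^3 - 72*t^2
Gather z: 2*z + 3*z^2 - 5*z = 3*z^2 - 3*z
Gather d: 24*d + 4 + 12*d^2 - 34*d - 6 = 12*d^2 - 10*d - 2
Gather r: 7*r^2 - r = 7*r^2 - r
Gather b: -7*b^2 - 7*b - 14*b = -7*b^2 - 21*b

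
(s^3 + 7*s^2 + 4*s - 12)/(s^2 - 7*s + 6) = (s^2 + 8*s + 12)/(s - 6)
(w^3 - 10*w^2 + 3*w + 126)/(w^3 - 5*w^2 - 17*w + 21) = (w - 6)/(w - 1)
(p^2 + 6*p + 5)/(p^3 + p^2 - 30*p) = (p^2 + 6*p + 5)/(p*(p^2 + p - 30))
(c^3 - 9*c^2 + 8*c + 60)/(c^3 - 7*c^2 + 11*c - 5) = (c^2 - 4*c - 12)/(c^2 - 2*c + 1)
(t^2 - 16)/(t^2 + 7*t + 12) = (t - 4)/(t + 3)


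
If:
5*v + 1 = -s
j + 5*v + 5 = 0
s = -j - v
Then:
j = -5/3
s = 7/3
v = -2/3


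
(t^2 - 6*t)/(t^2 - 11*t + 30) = t/(t - 5)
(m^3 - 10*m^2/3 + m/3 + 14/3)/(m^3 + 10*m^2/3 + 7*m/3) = (3*m^2 - 13*m + 14)/(m*(3*m + 7))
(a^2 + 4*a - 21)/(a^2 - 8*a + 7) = (a^2 + 4*a - 21)/(a^2 - 8*a + 7)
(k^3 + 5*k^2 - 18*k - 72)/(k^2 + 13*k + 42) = (k^2 - k - 12)/(k + 7)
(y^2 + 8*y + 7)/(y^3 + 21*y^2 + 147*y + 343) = (y + 1)/(y^2 + 14*y + 49)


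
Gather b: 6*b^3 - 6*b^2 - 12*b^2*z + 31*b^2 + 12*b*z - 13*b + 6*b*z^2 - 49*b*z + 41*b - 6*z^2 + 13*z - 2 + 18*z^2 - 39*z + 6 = 6*b^3 + b^2*(25 - 12*z) + b*(6*z^2 - 37*z + 28) + 12*z^2 - 26*z + 4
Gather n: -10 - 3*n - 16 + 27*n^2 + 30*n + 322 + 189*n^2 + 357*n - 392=216*n^2 + 384*n - 96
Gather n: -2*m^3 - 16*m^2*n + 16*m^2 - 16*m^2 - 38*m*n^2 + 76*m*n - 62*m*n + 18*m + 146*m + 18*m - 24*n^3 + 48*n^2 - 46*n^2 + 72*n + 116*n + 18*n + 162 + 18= -2*m^3 + 182*m - 24*n^3 + n^2*(2 - 38*m) + n*(-16*m^2 + 14*m + 206) + 180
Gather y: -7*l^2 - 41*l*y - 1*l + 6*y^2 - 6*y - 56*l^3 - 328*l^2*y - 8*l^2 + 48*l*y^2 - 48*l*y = -56*l^3 - 15*l^2 - l + y^2*(48*l + 6) + y*(-328*l^2 - 89*l - 6)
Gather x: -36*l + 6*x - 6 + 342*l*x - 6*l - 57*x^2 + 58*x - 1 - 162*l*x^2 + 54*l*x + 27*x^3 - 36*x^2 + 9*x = -42*l + 27*x^3 + x^2*(-162*l - 93) + x*(396*l + 73) - 7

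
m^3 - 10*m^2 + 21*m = m*(m - 7)*(m - 3)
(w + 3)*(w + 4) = w^2 + 7*w + 12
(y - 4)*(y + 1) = y^2 - 3*y - 4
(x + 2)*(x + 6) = x^2 + 8*x + 12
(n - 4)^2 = n^2 - 8*n + 16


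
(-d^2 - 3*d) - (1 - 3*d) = -d^2 - 1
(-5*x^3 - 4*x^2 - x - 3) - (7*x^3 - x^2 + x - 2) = -12*x^3 - 3*x^2 - 2*x - 1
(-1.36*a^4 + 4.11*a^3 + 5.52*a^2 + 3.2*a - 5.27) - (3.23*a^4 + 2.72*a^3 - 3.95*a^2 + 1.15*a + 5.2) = -4.59*a^4 + 1.39*a^3 + 9.47*a^2 + 2.05*a - 10.47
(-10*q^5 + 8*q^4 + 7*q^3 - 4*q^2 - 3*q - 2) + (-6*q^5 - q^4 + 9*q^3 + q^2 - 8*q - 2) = -16*q^5 + 7*q^4 + 16*q^3 - 3*q^2 - 11*q - 4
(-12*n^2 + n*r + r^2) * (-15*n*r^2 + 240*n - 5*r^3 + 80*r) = 180*n^3*r^2 - 2880*n^3 + 45*n^2*r^3 - 720*n^2*r - 20*n*r^4 + 320*n*r^2 - 5*r^5 + 80*r^3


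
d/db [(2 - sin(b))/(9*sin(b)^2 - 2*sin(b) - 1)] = (9*sin(b)^2 - 36*sin(b) + 5)*cos(b)/(9*sin(b)^2 - 2*sin(b) - 1)^2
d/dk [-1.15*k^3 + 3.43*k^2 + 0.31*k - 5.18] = -3.45*k^2 + 6.86*k + 0.31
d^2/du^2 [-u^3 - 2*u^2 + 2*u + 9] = -6*u - 4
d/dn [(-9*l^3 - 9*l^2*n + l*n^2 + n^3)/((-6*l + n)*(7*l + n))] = (387*l^4 - 66*l^3*n - 116*l^2*n^2 + 2*l*n^3 + n^4)/(1764*l^4 - 84*l^3*n - 83*l^2*n^2 + 2*l*n^3 + n^4)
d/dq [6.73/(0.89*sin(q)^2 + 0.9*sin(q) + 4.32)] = -(11.9794*sin(q) + 6.057)*cos(q)/(0.89*sin(q)^2 + 0.9*sin(q) + 4.32)^2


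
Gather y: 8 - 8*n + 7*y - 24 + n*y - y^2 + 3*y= -8*n - y^2 + y*(n + 10) - 16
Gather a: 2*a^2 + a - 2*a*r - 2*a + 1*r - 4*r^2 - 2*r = 2*a^2 + a*(-2*r - 1) - 4*r^2 - r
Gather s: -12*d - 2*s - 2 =-12*d - 2*s - 2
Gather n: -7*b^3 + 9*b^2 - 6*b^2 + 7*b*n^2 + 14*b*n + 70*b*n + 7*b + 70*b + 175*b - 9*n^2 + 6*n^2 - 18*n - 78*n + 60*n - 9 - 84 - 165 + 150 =-7*b^3 + 3*b^2 + 252*b + n^2*(7*b - 3) + n*(84*b - 36) - 108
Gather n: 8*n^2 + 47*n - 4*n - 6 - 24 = 8*n^2 + 43*n - 30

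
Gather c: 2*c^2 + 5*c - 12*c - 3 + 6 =2*c^2 - 7*c + 3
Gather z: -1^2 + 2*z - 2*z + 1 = 0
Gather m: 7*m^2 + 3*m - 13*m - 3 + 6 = 7*m^2 - 10*m + 3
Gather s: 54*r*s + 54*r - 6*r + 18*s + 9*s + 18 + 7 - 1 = 48*r + s*(54*r + 27) + 24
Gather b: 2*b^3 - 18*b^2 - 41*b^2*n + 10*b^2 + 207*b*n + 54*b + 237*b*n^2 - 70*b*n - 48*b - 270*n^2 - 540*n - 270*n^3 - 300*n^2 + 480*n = 2*b^3 + b^2*(-41*n - 8) + b*(237*n^2 + 137*n + 6) - 270*n^3 - 570*n^2 - 60*n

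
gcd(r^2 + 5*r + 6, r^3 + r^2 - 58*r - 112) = r + 2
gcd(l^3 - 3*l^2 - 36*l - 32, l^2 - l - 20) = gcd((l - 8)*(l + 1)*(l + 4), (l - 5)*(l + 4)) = l + 4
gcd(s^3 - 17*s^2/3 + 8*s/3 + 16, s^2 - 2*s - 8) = s - 4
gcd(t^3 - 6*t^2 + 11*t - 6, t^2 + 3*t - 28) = 1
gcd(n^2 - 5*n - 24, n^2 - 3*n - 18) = n + 3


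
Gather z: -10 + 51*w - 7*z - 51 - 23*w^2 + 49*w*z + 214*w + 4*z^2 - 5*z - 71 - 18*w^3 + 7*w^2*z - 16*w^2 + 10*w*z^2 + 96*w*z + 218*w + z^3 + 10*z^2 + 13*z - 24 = -18*w^3 - 39*w^2 + 483*w + z^3 + z^2*(10*w + 14) + z*(7*w^2 + 145*w + 1) - 156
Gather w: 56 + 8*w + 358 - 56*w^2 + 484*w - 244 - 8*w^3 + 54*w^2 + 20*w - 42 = -8*w^3 - 2*w^2 + 512*w + 128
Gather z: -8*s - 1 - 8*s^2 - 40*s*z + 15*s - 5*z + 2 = -8*s^2 + 7*s + z*(-40*s - 5) + 1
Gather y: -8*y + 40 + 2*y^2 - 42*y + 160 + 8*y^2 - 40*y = 10*y^2 - 90*y + 200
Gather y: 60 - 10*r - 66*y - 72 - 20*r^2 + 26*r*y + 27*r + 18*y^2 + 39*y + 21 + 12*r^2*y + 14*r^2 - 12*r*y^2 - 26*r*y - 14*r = -6*r^2 + 3*r + y^2*(18 - 12*r) + y*(12*r^2 - 27) + 9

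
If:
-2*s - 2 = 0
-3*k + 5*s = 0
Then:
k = -5/3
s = -1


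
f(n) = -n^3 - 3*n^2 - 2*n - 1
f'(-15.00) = -587.00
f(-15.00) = 2729.00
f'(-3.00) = -11.00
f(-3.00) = 5.00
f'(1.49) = -17.60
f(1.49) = -13.95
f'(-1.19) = 0.89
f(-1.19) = -1.18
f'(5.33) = -119.21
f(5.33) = -248.31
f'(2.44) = -34.50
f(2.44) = -38.27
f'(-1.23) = 0.84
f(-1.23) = -1.22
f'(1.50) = -17.75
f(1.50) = -14.12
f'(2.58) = -37.45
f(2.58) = -43.30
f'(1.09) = -12.10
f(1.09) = -8.04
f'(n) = -3*n^2 - 6*n - 2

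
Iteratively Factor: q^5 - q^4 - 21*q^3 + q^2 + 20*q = (q + 4)*(q^4 - 5*q^3 - q^2 + 5*q) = (q + 1)*(q + 4)*(q^3 - 6*q^2 + 5*q) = (q - 5)*(q + 1)*(q + 4)*(q^2 - q) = (q - 5)*(q - 1)*(q + 1)*(q + 4)*(q)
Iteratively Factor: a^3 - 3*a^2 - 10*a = (a)*(a^2 - 3*a - 10) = a*(a + 2)*(a - 5)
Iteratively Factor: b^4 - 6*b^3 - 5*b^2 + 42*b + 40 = (b - 4)*(b^3 - 2*b^2 - 13*b - 10) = (b - 4)*(b + 1)*(b^2 - 3*b - 10) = (b - 4)*(b + 1)*(b + 2)*(b - 5)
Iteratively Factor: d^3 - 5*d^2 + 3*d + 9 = (d - 3)*(d^2 - 2*d - 3) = (d - 3)*(d + 1)*(d - 3)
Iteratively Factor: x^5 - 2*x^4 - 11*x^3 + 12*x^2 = (x - 4)*(x^4 + 2*x^3 - 3*x^2) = x*(x - 4)*(x^3 + 2*x^2 - 3*x) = x^2*(x - 4)*(x^2 + 2*x - 3) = x^2*(x - 4)*(x - 1)*(x + 3)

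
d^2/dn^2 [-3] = 0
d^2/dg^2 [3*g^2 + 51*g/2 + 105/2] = 6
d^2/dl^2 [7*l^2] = 14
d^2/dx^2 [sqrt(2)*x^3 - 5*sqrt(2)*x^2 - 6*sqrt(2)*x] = sqrt(2)*(6*x - 10)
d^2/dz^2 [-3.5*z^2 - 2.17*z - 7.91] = -7.00000000000000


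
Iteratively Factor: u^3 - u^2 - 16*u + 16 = (u - 1)*(u^2 - 16) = (u - 4)*(u - 1)*(u + 4)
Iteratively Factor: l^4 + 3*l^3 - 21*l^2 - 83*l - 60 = (l + 4)*(l^3 - l^2 - 17*l - 15) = (l - 5)*(l + 4)*(l^2 + 4*l + 3) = (l - 5)*(l + 1)*(l + 4)*(l + 3)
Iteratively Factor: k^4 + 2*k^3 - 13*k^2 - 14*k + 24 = (k + 4)*(k^3 - 2*k^2 - 5*k + 6) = (k + 2)*(k + 4)*(k^2 - 4*k + 3) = (k - 3)*(k + 2)*(k + 4)*(k - 1)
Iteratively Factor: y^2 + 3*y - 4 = (y - 1)*(y + 4)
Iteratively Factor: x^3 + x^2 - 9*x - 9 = (x - 3)*(x^2 + 4*x + 3) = (x - 3)*(x + 3)*(x + 1)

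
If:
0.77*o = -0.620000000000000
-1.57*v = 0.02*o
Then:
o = -0.81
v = 0.01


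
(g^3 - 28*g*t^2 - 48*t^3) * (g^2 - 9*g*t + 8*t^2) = g^5 - 9*g^4*t - 20*g^3*t^2 + 204*g^2*t^3 + 208*g*t^4 - 384*t^5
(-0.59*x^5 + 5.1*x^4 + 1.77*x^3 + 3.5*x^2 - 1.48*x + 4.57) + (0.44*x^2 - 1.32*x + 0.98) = -0.59*x^5 + 5.1*x^4 + 1.77*x^3 + 3.94*x^2 - 2.8*x + 5.55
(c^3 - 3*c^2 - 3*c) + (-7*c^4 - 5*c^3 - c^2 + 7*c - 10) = -7*c^4 - 4*c^3 - 4*c^2 + 4*c - 10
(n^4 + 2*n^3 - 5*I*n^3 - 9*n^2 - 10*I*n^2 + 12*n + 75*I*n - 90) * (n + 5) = n^5 + 7*n^4 - 5*I*n^4 + n^3 - 35*I*n^3 - 33*n^2 + 25*I*n^2 - 30*n + 375*I*n - 450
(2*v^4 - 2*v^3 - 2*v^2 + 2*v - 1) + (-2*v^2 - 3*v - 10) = 2*v^4 - 2*v^3 - 4*v^2 - v - 11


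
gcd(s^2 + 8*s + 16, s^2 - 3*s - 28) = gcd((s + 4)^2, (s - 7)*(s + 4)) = s + 4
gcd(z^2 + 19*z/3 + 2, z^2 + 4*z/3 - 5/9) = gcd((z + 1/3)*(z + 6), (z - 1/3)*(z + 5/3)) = 1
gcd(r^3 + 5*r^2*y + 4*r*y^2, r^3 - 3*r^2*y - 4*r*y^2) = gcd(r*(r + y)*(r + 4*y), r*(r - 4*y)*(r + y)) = r^2 + r*y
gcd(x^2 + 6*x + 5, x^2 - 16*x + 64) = 1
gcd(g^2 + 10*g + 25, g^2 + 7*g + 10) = g + 5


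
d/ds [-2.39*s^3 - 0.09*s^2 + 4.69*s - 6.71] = -7.17*s^2 - 0.18*s + 4.69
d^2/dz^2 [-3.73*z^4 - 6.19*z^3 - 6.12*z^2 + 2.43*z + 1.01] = -44.76*z^2 - 37.14*z - 12.24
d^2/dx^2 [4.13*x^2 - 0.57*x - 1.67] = 8.26000000000000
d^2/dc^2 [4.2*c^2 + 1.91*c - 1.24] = 8.40000000000000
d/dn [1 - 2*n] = -2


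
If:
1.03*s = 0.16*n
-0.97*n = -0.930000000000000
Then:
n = 0.96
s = 0.15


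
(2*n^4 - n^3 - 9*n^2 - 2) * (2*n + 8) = 4*n^5 + 14*n^4 - 26*n^3 - 72*n^2 - 4*n - 16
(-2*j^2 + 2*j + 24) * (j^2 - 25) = -2*j^4 + 2*j^3 + 74*j^2 - 50*j - 600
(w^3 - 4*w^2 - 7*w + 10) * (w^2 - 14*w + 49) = w^5 - 18*w^4 + 98*w^3 - 88*w^2 - 483*w + 490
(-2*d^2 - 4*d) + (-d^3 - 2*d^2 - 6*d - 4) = -d^3 - 4*d^2 - 10*d - 4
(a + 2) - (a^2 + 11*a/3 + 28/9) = -a^2 - 8*a/3 - 10/9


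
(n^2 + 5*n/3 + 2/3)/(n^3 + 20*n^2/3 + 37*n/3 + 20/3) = (3*n + 2)/(3*n^2 + 17*n + 20)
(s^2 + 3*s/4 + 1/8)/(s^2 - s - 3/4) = (4*s + 1)/(2*(2*s - 3))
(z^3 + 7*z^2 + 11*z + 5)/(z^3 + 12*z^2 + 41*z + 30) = (z + 1)/(z + 6)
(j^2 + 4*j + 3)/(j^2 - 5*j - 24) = (j + 1)/(j - 8)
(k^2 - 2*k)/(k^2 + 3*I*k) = (k - 2)/(k + 3*I)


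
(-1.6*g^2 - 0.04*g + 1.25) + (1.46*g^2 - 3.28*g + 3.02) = -0.14*g^2 - 3.32*g + 4.27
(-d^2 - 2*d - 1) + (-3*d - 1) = -d^2 - 5*d - 2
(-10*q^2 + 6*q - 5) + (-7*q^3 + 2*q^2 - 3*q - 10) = -7*q^3 - 8*q^2 + 3*q - 15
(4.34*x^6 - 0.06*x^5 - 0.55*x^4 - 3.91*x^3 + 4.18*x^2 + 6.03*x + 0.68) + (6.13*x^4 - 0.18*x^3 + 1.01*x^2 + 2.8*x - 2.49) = 4.34*x^6 - 0.06*x^5 + 5.58*x^4 - 4.09*x^3 + 5.19*x^2 + 8.83*x - 1.81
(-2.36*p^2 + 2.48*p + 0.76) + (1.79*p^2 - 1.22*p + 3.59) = -0.57*p^2 + 1.26*p + 4.35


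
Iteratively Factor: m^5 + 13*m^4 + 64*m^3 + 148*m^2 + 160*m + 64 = (m + 4)*(m^4 + 9*m^3 + 28*m^2 + 36*m + 16) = (m + 1)*(m + 4)*(m^3 + 8*m^2 + 20*m + 16) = (m + 1)*(m + 4)^2*(m^2 + 4*m + 4) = (m + 1)*(m + 2)*(m + 4)^2*(m + 2)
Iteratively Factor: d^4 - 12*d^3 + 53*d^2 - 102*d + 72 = (d - 3)*(d^3 - 9*d^2 + 26*d - 24) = (d - 3)*(d - 2)*(d^2 - 7*d + 12) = (d - 4)*(d - 3)*(d - 2)*(d - 3)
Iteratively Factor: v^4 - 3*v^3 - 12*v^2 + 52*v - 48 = (v - 3)*(v^3 - 12*v + 16) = (v - 3)*(v - 2)*(v^2 + 2*v - 8) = (v - 3)*(v - 2)^2*(v + 4)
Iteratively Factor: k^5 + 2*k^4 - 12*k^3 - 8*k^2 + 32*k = (k - 2)*(k^4 + 4*k^3 - 4*k^2 - 16*k) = (k - 2)*(k + 4)*(k^3 - 4*k) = k*(k - 2)*(k + 4)*(k^2 - 4) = k*(k - 2)^2*(k + 4)*(k + 2)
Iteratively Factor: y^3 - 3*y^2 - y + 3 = (y - 1)*(y^2 - 2*y - 3) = (y - 1)*(y + 1)*(y - 3)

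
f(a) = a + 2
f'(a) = 1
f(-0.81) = 1.19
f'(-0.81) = 1.00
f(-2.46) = -0.46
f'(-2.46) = 1.00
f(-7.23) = -5.23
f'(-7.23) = 1.00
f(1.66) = 3.66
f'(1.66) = 1.00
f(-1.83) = 0.17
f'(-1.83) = 1.00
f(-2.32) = -0.32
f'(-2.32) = 1.00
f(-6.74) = -4.74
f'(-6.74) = 1.00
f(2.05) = 4.05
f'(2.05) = 1.00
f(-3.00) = -1.00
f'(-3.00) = 1.00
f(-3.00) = -1.00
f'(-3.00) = 1.00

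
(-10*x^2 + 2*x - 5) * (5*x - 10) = -50*x^3 + 110*x^2 - 45*x + 50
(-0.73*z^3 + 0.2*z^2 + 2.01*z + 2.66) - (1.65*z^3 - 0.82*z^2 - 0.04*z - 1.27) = -2.38*z^3 + 1.02*z^2 + 2.05*z + 3.93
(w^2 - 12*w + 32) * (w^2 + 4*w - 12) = w^4 - 8*w^3 - 28*w^2 + 272*w - 384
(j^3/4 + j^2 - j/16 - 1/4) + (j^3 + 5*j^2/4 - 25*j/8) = 5*j^3/4 + 9*j^2/4 - 51*j/16 - 1/4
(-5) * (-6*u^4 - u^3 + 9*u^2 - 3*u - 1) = 30*u^4 + 5*u^3 - 45*u^2 + 15*u + 5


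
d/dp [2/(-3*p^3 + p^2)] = 2*(9*p - 2)/(p^3*(3*p - 1)^2)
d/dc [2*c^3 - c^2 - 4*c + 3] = 6*c^2 - 2*c - 4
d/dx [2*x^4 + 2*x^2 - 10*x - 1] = 8*x^3 + 4*x - 10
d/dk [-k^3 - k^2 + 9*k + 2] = -3*k^2 - 2*k + 9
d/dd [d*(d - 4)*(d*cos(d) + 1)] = -d*(d - 4)*(d*sin(d) - cos(d)) + d*(d*cos(d) + 1) + (d - 4)*(d*cos(d) + 1)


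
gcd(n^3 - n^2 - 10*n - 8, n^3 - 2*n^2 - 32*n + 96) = n - 4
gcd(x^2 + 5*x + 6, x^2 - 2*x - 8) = x + 2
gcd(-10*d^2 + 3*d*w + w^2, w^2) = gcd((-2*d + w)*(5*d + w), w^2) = 1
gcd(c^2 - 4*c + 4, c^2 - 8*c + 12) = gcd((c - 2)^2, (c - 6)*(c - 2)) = c - 2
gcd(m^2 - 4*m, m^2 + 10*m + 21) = 1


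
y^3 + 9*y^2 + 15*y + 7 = (y + 1)^2*(y + 7)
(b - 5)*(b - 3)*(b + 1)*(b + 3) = b^4 - 4*b^3 - 14*b^2 + 36*b + 45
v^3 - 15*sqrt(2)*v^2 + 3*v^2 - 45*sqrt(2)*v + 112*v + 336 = (v + 3)*(v - 8*sqrt(2))*(v - 7*sqrt(2))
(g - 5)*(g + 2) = g^2 - 3*g - 10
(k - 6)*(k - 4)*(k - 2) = k^3 - 12*k^2 + 44*k - 48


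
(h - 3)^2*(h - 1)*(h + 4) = h^4 - 3*h^3 - 13*h^2 + 51*h - 36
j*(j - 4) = j^2 - 4*j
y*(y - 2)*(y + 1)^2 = y^4 - 3*y^2 - 2*y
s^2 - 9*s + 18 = (s - 6)*(s - 3)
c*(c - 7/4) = c^2 - 7*c/4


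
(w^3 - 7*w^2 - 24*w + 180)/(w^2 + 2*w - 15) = (w^2 - 12*w + 36)/(w - 3)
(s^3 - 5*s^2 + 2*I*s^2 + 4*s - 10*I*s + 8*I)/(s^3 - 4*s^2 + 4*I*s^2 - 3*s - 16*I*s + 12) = (s^2 + s*(-1 + 2*I) - 2*I)/(s^2 + 4*I*s - 3)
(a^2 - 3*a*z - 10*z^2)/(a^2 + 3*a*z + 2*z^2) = (a - 5*z)/(a + z)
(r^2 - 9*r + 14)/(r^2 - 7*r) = (r - 2)/r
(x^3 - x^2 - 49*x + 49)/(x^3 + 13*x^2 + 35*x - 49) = (x - 7)/(x + 7)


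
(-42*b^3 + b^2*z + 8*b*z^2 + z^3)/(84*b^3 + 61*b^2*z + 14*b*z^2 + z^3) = (-2*b + z)/(4*b + z)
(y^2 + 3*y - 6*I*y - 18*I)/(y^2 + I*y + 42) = (y + 3)/(y + 7*I)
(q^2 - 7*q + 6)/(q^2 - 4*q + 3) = (q - 6)/(q - 3)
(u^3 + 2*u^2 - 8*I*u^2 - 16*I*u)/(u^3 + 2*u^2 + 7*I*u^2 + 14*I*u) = (u - 8*I)/(u + 7*I)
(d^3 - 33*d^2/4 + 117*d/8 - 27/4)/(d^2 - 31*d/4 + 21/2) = (8*d^2 - 18*d + 9)/(2*(4*d - 7))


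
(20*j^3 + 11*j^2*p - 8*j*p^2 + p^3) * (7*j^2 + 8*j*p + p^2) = 140*j^5 + 237*j^4*p + 52*j^3*p^2 - 46*j^2*p^3 + p^5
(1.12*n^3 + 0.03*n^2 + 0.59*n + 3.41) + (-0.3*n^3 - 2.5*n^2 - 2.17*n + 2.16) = 0.82*n^3 - 2.47*n^2 - 1.58*n + 5.57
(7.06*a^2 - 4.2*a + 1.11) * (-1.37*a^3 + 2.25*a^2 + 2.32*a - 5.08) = -9.6722*a^5 + 21.639*a^4 + 5.4085*a^3 - 43.1113*a^2 + 23.9112*a - 5.6388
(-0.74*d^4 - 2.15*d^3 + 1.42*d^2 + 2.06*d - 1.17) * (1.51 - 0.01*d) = 0.0074*d^5 - 1.0959*d^4 - 3.2607*d^3 + 2.1236*d^2 + 3.1223*d - 1.7667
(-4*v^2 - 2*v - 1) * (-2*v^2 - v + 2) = 8*v^4 + 8*v^3 - 4*v^2 - 3*v - 2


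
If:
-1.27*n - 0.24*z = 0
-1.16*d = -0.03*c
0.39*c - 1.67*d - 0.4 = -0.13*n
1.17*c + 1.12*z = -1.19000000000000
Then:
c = 1.00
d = 0.03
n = 0.40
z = -2.11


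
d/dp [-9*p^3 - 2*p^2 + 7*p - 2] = -27*p^2 - 4*p + 7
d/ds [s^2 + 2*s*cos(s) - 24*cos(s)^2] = -2*s*sin(s) + 2*s + 24*sin(2*s) + 2*cos(s)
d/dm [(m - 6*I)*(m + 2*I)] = 2*m - 4*I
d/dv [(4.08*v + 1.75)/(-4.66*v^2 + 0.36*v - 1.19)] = (19.0128*v^2 + 16.31*v - 5.4852)/(21.7156*v^4 - 3.3552*v^3 + 11.2204*v^2 - 0.8568*v + 1.4161)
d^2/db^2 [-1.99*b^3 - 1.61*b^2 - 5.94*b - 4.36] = -11.94*b - 3.22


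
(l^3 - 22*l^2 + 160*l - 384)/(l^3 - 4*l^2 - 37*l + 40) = (l^2 - 14*l + 48)/(l^2 + 4*l - 5)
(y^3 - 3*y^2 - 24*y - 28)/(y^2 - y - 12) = (-y^3 + 3*y^2 + 24*y + 28)/(-y^2 + y + 12)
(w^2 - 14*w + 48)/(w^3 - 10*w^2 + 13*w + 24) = (w - 6)/(w^2 - 2*w - 3)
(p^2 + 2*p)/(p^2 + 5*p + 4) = p*(p + 2)/(p^2 + 5*p + 4)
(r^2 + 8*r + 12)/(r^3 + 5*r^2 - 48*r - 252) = (r + 2)/(r^2 - r - 42)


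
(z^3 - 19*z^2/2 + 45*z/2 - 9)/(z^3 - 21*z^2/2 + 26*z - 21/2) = (z - 6)/(z - 7)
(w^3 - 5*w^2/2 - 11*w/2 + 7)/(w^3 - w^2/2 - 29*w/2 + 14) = (w + 2)/(w + 4)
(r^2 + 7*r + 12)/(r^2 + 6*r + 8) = (r + 3)/(r + 2)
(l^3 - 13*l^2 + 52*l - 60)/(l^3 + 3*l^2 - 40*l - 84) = (l^2 - 7*l + 10)/(l^2 + 9*l + 14)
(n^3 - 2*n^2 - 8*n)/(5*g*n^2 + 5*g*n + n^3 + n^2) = (n^2 - 2*n - 8)/(5*g*n + 5*g + n^2 + n)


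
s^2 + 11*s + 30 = (s + 5)*(s + 6)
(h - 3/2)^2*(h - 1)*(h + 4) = h^4 - 43*h^2/4 + 75*h/4 - 9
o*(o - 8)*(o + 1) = o^3 - 7*o^2 - 8*o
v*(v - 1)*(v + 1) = v^3 - v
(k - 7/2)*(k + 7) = k^2 + 7*k/2 - 49/2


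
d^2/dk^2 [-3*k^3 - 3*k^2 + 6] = -18*k - 6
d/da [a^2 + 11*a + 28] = 2*a + 11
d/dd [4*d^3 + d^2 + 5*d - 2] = 12*d^2 + 2*d + 5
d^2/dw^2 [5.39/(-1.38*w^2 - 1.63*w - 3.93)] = (20.529432*w^2 + 24.248532*w - 5.39*(2.76*w + 1.63)*(5.52*w + 3.26) + 58.464252)/(1.38*w^2 + 1.63*w + 3.93)^3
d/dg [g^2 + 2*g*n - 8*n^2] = 2*g + 2*n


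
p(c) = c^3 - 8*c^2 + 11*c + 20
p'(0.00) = 11.00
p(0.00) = 20.00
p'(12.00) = 251.00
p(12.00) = 728.00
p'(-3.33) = 97.55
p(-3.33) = -142.27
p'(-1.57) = 43.51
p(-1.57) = -20.86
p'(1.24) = -4.23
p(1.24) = 23.25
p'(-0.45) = 18.81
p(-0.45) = 13.34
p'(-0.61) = 21.88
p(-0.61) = 10.09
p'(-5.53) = 191.22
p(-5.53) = -454.59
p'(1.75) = -7.81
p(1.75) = 20.11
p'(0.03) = 10.52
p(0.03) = 20.32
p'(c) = 3*c^2 - 16*c + 11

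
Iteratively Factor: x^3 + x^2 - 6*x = (x)*(x^2 + x - 6) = x*(x + 3)*(x - 2)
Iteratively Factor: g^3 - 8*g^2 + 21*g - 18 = (g - 3)*(g^2 - 5*g + 6) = (g - 3)*(g - 2)*(g - 3)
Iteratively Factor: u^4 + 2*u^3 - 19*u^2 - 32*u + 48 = (u + 4)*(u^3 - 2*u^2 - 11*u + 12) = (u - 1)*(u + 4)*(u^2 - u - 12) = (u - 1)*(u + 3)*(u + 4)*(u - 4)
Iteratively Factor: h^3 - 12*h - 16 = (h - 4)*(h^2 + 4*h + 4) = (h - 4)*(h + 2)*(h + 2)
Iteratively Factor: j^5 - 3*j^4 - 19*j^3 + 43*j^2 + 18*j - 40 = (j - 1)*(j^4 - 2*j^3 - 21*j^2 + 22*j + 40) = (j - 1)*(j + 1)*(j^3 - 3*j^2 - 18*j + 40) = (j - 5)*(j - 1)*(j + 1)*(j^2 + 2*j - 8) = (j - 5)*(j - 1)*(j + 1)*(j + 4)*(j - 2)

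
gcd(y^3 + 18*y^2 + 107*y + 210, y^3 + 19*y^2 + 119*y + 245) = y^2 + 12*y + 35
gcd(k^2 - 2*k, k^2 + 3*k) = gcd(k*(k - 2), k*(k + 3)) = k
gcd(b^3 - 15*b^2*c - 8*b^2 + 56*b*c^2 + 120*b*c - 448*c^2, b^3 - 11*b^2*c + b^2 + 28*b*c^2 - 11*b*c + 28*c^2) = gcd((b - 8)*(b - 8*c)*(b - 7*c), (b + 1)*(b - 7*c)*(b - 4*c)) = b - 7*c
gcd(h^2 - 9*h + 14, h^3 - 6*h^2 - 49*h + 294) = h - 7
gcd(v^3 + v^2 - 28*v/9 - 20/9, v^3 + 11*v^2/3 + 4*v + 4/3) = v^2 + 8*v/3 + 4/3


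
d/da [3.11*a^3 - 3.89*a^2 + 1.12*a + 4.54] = 9.33*a^2 - 7.78*a + 1.12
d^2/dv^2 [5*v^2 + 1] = 10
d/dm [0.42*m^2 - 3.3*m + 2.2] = 0.84*m - 3.3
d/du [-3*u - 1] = -3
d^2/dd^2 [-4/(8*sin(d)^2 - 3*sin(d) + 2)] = 4*(256*sin(d)^4 - 72*sin(d)^3 - 439*sin(d)^2 + 150*sin(d) + 14)/(8*sin(d)^2 - 3*sin(d) + 2)^3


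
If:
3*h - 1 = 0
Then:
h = 1/3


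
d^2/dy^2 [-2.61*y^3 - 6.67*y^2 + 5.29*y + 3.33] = -15.66*y - 13.34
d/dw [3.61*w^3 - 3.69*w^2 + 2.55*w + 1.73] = 10.83*w^2 - 7.38*w + 2.55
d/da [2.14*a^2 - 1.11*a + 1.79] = 4.28*a - 1.11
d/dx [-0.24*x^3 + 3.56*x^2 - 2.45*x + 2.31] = -0.72*x^2 + 7.12*x - 2.45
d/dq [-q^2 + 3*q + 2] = 3 - 2*q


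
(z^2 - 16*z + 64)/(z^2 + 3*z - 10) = (z^2 - 16*z + 64)/(z^2 + 3*z - 10)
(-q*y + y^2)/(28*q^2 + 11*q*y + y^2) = y*(-q + y)/(28*q^2 + 11*q*y + y^2)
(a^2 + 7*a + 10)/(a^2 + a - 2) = (a + 5)/(a - 1)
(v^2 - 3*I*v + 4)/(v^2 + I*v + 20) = (v + I)/(v + 5*I)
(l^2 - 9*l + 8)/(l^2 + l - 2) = (l - 8)/(l + 2)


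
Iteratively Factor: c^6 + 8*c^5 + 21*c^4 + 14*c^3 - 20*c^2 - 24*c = (c - 1)*(c^5 + 9*c^4 + 30*c^3 + 44*c^2 + 24*c) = (c - 1)*(c + 2)*(c^4 + 7*c^3 + 16*c^2 + 12*c) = c*(c - 1)*(c + 2)*(c^3 + 7*c^2 + 16*c + 12) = c*(c - 1)*(c + 2)^2*(c^2 + 5*c + 6) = c*(c - 1)*(c + 2)^3*(c + 3)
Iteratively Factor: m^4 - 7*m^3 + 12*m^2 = (m)*(m^3 - 7*m^2 + 12*m) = m*(m - 4)*(m^2 - 3*m) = m*(m - 4)*(m - 3)*(m)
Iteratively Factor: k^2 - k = (k - 1)*(k)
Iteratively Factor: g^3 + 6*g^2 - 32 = (g - 2)*(g^2 + 8*g + 16) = (g - 2)*(g + 4)*(g + 4)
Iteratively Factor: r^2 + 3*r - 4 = (r + 4)*(r - 1)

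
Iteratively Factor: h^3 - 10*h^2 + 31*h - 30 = (h - 3)*(h^2 - 7*h + 10) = (h - 3)*(h - 2)*(h - 5)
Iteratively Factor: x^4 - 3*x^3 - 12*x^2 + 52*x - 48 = (x - 2)*(x^3 - x^2 - 14*x + 24) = (x - 3)*(x - 2)*(x^2 + 2*x - 8) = (x - 3)*(x - 2)*(x + 4)*(x - 2)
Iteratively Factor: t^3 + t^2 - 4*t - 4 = (t + 1)*(t^2 - 4) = (t - 2)*(t + 1)*(t + 2)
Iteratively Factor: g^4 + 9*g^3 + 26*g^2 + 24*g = (g + 4)*(g^3 + 5*g^2 + 6*g) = (g + 3)*(g + 4)*(g^2 + 2*g) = (g + 2)*(g + 3)*(g + 4)*(g)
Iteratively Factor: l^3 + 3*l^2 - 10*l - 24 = (l - 3)*(l^2 + 6*l + 8) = (l - 3)*(l + 2)*(l + 4)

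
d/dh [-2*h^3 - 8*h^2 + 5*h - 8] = -6*h^2 - 16*h + 5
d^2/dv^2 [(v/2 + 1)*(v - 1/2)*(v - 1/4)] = 3*v + 5/4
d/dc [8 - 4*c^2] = -8*c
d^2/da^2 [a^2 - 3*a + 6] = 2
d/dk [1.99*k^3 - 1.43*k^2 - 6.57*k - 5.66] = 5.97*k^2 - 2.86*k - 6.57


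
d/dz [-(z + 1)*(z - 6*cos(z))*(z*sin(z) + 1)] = -(z + 1)*(z - 6*cos(z))*(z*cos(z) + sin(z)) - (z + 1)*(z*sin(z) + 1)*(6*sin(z) + 1) - (z - 6*cos(z))*(z*sin(z) + 1)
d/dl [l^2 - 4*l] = 2*l - 4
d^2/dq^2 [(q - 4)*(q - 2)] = 2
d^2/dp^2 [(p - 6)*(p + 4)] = 2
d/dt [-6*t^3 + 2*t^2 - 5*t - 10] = -18*t^2 + 4*t - 5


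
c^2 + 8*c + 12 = (c + 2)*(c + 6)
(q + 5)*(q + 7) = q^2 + 12*q + 35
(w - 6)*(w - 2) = w^2 - 8*w + 12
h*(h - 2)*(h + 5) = h^3 + 3*h^2 - 10*h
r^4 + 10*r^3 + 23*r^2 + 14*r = r*(r + 1)*(r + 2)*(r + 7)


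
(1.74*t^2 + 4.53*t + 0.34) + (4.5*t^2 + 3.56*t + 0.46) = 6.24*t^2 + 8.09*t + 0.8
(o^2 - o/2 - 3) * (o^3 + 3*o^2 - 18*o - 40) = o^5 + 5*o^4/2 - 45*o^3/2 - 40*o^2 + 74*o + 120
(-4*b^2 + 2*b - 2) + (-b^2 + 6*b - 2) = -5*b^2 + 8*b - 4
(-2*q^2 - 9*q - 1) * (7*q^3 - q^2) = -14*q^5 - 61*q^4 + 2*q^3 + q^2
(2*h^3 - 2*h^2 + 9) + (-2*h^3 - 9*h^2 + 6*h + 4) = -11*h^2 + 6*h + 13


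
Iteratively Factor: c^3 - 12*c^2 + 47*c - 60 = (c - 3)*(c^2 - 9*c + 20) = (c - 5)*(c - 3)*(c - 4)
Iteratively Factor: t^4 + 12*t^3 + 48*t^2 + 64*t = (t)*(t^3 + 12*t^2 + 48*t + 64) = t*(t + 4)*(t^2 + 8*t + 16) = t*(t + 4)^2*(t + 4)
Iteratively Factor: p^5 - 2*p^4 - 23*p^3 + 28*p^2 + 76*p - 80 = (p - 2)*(p^4 - 23*p^2 - 18*p + 40) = (p - 2)*(p - 1)*(p^3 + p^2 - 22*p - 40) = (p - 5)*(p - 2)*(p - 1)*(p^2 + 6*p + 8) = (p - 5)*(p - 2)*(p - 1)*(p + 2)*(p + 4)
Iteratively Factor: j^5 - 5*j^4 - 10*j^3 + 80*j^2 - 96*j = (j - 3)*(j^4 - 2*j^3 - 16*j^2 + 32*j) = j*(j - 3)*(j^3 - 2*j^2 - 16*j + 32) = j*(j - 3)*(j - 2)*(j^2 - 16) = j*(j - 4)*(j - 3)*(j - 2)*(j + 4)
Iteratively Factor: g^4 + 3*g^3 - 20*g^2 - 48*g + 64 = (g + 4)*(g^3 - g^2 - 16*g + 16) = (g + 4)^2*(g^2 - 5*g + 4) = (g - 1)*(g + 4)^2*(g - 4)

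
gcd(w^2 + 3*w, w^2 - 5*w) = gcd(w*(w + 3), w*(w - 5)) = w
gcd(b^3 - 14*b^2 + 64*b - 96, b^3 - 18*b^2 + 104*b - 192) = b^2 - 10*b + 24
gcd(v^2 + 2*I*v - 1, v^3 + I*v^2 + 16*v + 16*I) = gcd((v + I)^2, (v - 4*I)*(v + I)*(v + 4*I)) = v + I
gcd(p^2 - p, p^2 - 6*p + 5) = p - 1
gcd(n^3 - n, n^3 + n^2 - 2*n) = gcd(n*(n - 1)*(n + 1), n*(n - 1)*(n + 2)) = n^2 - n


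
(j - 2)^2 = j^2 - 4*j + 4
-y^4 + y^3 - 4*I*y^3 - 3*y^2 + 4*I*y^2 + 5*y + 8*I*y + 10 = (y - 2)*(y + 5*I)*(I*y + 1)*(I*y + I)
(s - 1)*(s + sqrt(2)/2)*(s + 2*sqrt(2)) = s^3 - s^2 + 5*sqrt(2)*s^2/2 - 5*sqrt(2)*s/2 + 2*s - 2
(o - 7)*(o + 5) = o^2 - 2*o - 35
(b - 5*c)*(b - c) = b^2 - 6*b*c + 5*c^2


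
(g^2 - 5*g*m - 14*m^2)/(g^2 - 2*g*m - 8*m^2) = (g - 7*m)/(g - 4*m)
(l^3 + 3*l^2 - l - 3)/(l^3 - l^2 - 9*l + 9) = (l + 1)/(l - 3)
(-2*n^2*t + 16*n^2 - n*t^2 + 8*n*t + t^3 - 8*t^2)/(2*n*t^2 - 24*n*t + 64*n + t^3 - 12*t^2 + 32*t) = (-2*n^2 - n*t + t^2)/(2*n*t - 8*n + t^2 - 4*t)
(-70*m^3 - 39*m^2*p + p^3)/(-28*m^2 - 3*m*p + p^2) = (10*m^2 + 7*m*p + p^2)/(4*m + p)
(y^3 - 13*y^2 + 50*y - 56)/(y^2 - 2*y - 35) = (y^2 - 6*y + 8)/(y + 5)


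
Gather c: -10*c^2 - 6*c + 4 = -10*c^2 - 6*c + 4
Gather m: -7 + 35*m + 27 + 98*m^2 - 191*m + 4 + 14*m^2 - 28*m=112*m^2 - 184*m + 24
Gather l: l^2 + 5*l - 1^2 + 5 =l^2 + 5*l + 4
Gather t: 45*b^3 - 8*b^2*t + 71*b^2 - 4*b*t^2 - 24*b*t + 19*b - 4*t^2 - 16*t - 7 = 45*b^3 + 71*b^2 + 19*b + t^2*(-4*b - 4) + t*(-8*b^2 - 24*b - 16) - 7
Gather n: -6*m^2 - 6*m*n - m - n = -6*m^2 - m + n*(-6*m - 1)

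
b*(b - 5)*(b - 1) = b^3 - 6*b^2 + 5*b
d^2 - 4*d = d*(d - 4)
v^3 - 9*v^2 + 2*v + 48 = (v - 8)*(v - 3)*(v + 2)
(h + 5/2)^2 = h^2 + 5*h + 25/4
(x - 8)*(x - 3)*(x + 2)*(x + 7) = x^4 - 2*x^3 - 61*x^2 + 62*x + 336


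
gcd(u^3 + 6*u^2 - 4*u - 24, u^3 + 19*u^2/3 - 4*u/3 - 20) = u^2 + 8*u + 12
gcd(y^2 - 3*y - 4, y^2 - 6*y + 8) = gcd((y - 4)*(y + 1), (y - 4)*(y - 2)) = y - 4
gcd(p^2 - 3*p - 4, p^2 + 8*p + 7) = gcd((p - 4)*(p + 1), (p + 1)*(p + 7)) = p + 1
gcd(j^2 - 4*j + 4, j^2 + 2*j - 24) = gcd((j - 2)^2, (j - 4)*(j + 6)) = 1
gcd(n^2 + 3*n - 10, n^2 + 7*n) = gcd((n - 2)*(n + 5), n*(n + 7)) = 1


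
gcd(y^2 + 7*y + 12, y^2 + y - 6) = y + 3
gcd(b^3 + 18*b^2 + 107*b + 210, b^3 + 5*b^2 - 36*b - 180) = b^2 + 11*b + 30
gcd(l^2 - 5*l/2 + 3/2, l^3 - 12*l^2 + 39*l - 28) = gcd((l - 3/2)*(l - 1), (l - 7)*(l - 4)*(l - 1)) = l - 1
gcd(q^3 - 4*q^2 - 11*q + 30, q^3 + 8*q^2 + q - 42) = q^2 + q - 6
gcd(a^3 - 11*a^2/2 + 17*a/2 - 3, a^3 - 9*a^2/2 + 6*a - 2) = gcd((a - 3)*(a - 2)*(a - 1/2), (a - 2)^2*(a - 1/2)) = a^2 - 5*a/2 + 1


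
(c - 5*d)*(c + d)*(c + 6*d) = c^3 + 2*c^2*d - 29*c*d^2 - 30*d^3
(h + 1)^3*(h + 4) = h^4 + 7*h^3 + 15*h^2 + 13*h + 4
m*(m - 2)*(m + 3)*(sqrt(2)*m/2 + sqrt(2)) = sqrt(2)*m^4/2 + 3*sqrt(2)*m^3/2 - 2*sqrt(2)*m^2 - 6*sqrt(2)*m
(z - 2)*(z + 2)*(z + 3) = z^3 + 3*z^2 - 4*z - 12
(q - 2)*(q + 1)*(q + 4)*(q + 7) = q^4 + 10*q^3 + 15*q^2 - 50*q - 56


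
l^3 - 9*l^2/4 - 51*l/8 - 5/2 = (l - 4)*(l + 1/2)*(l + 5/4)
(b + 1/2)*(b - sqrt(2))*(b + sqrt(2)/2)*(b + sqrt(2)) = b^4 + b^3/2 + sqrt(2)*b^3/2 - 2*b^2 + sqrt(2)*b^2/4 - sqrt(2)*b - b - sqrt(2)/2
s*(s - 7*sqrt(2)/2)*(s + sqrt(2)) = s^3 - 5*sqrt(2)*s^2/2 - 7*s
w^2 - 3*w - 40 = (w - 8)*(w + 5)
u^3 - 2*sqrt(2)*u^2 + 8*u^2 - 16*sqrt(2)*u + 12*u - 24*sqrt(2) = (u + 2)*(u + 6)*(u - 2*sqrt(2))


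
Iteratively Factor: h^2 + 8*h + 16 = (h + 4)*(h + 4)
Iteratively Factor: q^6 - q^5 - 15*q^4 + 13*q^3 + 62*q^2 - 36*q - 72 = (q + 2)*(q^5 - 3*q^4 - 9*q^3 + 31*q^2 - 36) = (q + 2)*(q + 3)*(q^4 - 6*q^3 + 9*q^2 + 4*q - 12) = (q - 2)*(q + 2)*(q + 3)*(q^3 - 4*q^2 + q + 6) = (q - 2)^2*(q + 2)*(q + 3)*(q^2 - 2*q - 3) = (q - 2)^2*(q + 1)*(q + 2)*(q + 3)*(q - 3)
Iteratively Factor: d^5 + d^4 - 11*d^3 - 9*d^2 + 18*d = (d)*(d^4 + d^3 - 11*d^2 - 9*d + 18) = d*(d - 1)*(d^3 + 2*d^2 - 9*d - 18) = d*(d - 1)*(d + 3)*(d^2 - d - 6) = d*(d - 1)*(d + 2)*(d + 3)*(d - 3)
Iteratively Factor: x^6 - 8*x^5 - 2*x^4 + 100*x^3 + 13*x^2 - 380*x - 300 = (x - 5)*(x^5 - 3*x^4 - 17*x^3 + 15*x^2 + 88*x + 60) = (x - 5)^2*(x^4 + 2*x^3 - 7*x^2 - 20*x - 12) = (x - 5)^2*(x + 2)*(x^3 - 7*x - 6) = (x - 5)^2*(x + 2)^2*(x^2 - 2*x - 3) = (x - 5)^2*(x + 1)*(x + 2)^2*(x - 3)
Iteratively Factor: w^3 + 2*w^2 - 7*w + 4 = (w + 4)*(w^2 - 2*w + 1) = (w - 1)*(w + 4)*(w - 1)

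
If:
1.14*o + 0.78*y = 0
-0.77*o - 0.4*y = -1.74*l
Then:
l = -0.072897761645493*y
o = -0.684210526315789*y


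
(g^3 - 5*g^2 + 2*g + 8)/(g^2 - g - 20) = (-g^3 + 5*g^2 - 2*g - 8)/(-g^2 + g + 20)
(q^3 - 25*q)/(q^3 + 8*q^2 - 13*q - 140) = q*(q - 5)/(q^2 + 3*q - 28)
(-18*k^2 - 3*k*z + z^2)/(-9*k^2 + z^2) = (-6*k + z)/(-3*k + z)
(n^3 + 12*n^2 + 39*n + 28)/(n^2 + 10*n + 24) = (n^2 + 8*n + 7)/(n + 6)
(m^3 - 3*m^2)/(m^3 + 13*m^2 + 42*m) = m*(m - 3)/(m^2 + 13*m + 42)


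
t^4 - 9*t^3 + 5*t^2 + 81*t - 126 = (t - 7)*(t - 3)*(t - 2)*(t + 3)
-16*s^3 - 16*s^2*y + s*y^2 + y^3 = (-4*s + y)*(s + y)*(4*s + y)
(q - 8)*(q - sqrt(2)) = q^2 - 8*q - sqrt(2)*q + 8*sqrt(2)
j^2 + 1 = (j - I)*(j + I)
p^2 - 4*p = p*(p - 4)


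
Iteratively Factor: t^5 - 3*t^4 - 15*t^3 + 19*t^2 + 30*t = (t - 2)*(t^4 - t^3 - 17*t^2 - 15*t) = (t - 2)*(t + 1)*(t^3 - 2*t^2 - 15*t) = (t - 5)*(t - 2)*(t + 1)*(t^2 + 3*t) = (t - 5)*(t - 2)*(t + 1)*(t + 3)*(t)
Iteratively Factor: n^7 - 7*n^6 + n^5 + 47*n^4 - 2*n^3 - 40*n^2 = (n - 5)*(n^6 - 2*n^5 - 9*n^4 + 2*n^3 + 8*n^2) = n*(n - 5)*(n^5 - 2*n^4 - 9*n^3 + 2*n^2 + 8*n) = n*(n - 5)*(n + 2)*(n^4 - 4*n^3 - n^2 + 4*n) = n*(n - 5)*(n - 4)*(n + 2)*(n^3 - n) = n^2*(n - 5)*(n - 4)*(n + 2)*(n^2 - 1) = n^2*(n - 5)*(n - 4)*(n - 1)*(n + 2)*(n + 1)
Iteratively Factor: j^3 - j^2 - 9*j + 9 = (j - 1)*(j^2 - 9) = (j - 3)*(j - 1)*(j + 3)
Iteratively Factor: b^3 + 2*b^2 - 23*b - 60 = (b + 4)*(b^2 - 2*b - 15) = (b - 5)*(b + 4)*(b + 3)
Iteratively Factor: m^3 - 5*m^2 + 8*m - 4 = (m - 2)*(m^2 - 3*m + 2) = (m - 2)*(m - 1)*(m - 2)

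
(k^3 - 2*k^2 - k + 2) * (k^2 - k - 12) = k^5 - 3*k^4 - 11*k^3 + 27*k^2 + 10*k - 24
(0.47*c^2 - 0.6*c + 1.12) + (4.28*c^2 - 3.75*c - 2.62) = 4.75*c^2 - 4.35*c - 1.5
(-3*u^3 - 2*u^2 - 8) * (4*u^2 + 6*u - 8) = -12*u^5 - 26*u^4 + 12*u^3 - 16*u^2 - 48*u + 64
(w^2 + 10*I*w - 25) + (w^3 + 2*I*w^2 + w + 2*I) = w^3 + w^2 + 2*I*w^2 + w + 10*I*w - 25 + 2*I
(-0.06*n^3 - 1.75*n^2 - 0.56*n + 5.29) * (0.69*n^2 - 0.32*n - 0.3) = -0.0414*n^5 - 1.1883*n^4 + 0.1916*n^3 + 4.3543*n^2 - 1.5248*n - 1.587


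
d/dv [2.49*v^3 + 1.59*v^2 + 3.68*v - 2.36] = 7.47*v^2 + 3.18*v + 3.68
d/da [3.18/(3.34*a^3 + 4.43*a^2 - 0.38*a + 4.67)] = (-31.8636*a^2 - 28.1748*a + 1.2084)/(3.34*a^3 + 4.43*a^2 - 0.38*a + 4.67)^2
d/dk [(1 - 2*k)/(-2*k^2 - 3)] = 2*(-2*k^2 + 2*k + 3)/(4*k^4 + 12*k^2 + 9)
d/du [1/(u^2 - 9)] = -2*u/(u^2 - 9)^2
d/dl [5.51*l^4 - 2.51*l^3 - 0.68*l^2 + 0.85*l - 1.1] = 22.04*l^3 - 7.53*l^2 - 1.36*l + 0.85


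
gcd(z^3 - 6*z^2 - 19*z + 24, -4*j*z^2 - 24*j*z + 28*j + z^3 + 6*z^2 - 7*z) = z - 1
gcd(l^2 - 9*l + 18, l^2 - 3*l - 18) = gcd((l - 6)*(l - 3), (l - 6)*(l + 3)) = l - 6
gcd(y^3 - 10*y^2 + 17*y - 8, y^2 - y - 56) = y - 8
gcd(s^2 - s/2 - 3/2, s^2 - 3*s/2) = s - 3/2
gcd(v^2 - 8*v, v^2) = v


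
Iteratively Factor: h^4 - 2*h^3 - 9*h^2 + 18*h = (h - 3)*(h^3 + h^2 - 6*h) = h*(h - 3)*(h^2 + h - 6) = h*(h - 3)*(h + 3)*(h - 2)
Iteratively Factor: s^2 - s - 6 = (s + 2)*(s - 3)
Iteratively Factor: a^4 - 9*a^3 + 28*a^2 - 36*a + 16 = (a - 1)*(a^3 - 8*a^2 + 20*a - 16) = (a - 2)*(a - 1)*(a^2 - 6*a + 8) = (a - 4)*(a - 2)*(a - 1)*(a - 2)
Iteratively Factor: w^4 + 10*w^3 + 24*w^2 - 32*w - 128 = (w + 4)*(w^3 + 6*w^2 - 32) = (w - 2)*(w + 4)*(w^2 + 8*w + 16) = (w - 2)*(w + 4)^2*(w + 4)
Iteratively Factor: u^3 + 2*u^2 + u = (u)*(u^2 + 2*u + 1) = u*(u + 1)*(u + 1)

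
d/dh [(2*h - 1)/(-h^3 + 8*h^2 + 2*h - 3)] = (4*h^3 - 19*h^2 + 16*h - 4)/(h^6 - 16*h^5 + 60*h^4 + 38*h^3 - 44*h^2 - 12*h + 9)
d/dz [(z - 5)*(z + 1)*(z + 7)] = 3*z^2 + 6*z - 33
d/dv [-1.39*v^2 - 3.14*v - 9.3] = -2.78*v - 3.14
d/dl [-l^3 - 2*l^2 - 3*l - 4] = -3*l^2 - 4*l - 3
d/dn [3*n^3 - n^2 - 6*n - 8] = 9*n^2 - 2*n - 6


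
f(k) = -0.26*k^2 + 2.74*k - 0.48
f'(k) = 2.74 - 0.52*k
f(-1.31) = -4.52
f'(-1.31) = 3.42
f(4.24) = 6.46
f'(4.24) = 0.54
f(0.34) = 0.42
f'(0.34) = 2.56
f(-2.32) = -8.24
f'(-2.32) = 3.95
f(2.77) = 5.11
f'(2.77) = 1.30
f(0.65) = 1.19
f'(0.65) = 2.40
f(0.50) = 0.82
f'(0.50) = 2.48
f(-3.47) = -13.12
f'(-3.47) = 4.54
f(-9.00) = -46.20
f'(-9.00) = 7.42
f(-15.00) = -100.08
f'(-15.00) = 10.54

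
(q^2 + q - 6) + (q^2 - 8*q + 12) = 2*q^2 - 7*q + 6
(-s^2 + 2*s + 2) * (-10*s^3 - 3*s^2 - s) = 10*s^5 - 17*s^4 - 25*s^3 - 8*s^2 - 2*s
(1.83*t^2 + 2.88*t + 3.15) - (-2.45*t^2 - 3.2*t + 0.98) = 4.28*t^2 + 6.08*t + 2.17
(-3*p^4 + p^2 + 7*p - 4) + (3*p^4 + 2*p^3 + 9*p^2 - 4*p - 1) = 2*p^3 + 10*p^2 + 3*p - 5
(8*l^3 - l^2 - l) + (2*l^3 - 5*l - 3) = 10*l^3 - l^2 - 6*l - 3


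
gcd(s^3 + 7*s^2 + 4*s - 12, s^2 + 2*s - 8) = 1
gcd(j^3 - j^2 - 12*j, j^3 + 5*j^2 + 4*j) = j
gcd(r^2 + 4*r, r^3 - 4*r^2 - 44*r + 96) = 1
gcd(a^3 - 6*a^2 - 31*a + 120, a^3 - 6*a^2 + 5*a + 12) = a - 3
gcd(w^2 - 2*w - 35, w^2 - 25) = w + 5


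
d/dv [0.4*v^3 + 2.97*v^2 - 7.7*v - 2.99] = 1.2*v^2 + 5.94*v - 7.7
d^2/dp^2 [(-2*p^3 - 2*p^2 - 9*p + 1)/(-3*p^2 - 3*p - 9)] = 2*(3*p^3 - 3*p^2 - 30*p - 7)/(3*(p^6 + 3*p^5 + 12*p^4 + 19*p^3 + 36*p^2 + 27*p + 27))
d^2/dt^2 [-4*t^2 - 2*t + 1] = -8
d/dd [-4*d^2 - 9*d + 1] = -8*d - 9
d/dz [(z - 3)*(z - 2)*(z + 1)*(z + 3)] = 4*z^3 - 3*z^2 - 22*z + 9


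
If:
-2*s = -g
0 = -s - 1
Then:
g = -2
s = -1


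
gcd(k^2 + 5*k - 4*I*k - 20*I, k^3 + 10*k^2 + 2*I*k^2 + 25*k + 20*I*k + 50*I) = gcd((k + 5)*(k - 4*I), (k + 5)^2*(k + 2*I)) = k + 5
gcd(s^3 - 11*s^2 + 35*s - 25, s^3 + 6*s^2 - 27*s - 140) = s - 5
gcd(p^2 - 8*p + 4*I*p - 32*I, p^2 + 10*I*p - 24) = p + 4*I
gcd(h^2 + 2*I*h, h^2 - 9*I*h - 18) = 1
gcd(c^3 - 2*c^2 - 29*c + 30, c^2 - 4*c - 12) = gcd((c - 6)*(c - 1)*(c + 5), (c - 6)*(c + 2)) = c - 6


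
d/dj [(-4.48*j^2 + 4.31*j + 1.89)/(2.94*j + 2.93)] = (-13.1712*j^2 - 26.2528*j + 7.0717)/(8.6436*j^2 + 17.2284*j + 8.5849)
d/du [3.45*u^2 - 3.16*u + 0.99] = 6.9*u - 3.16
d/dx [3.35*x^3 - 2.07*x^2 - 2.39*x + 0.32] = 10.05*x^2 - 4.14*x - 2.39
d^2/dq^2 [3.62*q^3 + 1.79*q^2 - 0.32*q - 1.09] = 21.72*q + 3.58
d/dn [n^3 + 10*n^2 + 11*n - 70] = 3*n^2 + 20*n + 11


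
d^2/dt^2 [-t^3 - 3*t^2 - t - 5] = -6*t - 6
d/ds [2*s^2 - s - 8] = 4*s - 1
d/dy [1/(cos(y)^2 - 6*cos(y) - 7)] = 2*(cos(y) - 3)*sin(y)/(sin(y)^2 + 6*cos(y) + 6)^2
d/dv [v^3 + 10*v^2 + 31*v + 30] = 3*v^2 + 20*v + 31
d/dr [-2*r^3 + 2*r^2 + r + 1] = -6*r^2 + 4*r + 1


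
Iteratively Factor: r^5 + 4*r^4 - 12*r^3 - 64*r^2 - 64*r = (r)*(r^4 + 4*r^3 - 12*r^2 - 64*r - 64) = r*(r + 2)*(r^3 + 2*r^2 - 16*r - 32) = r*(r + 2)*(r + 4)*(r^2 - 2*r - 8) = r*(r - 4)*(r + 2)*(r + 4)*(r + 2)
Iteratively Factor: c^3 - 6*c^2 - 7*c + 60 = (c + 3)*(c^2 - 9*c + 20) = (c - 4)*(c + 3)*(c - 5)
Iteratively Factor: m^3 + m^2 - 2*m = (m)*(m^2 + m - 2) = m*(m + 2)*(m - 1)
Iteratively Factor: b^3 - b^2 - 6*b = (b + 2)*(b^2 - 3*b) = (b - 3)*(b + 2)*(b)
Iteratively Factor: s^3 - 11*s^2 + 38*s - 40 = (s - 5)*(s^2 - 6*s + 8) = (s - 5)*(s - 2)*(s - 4)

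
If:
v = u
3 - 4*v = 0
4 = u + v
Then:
No Solution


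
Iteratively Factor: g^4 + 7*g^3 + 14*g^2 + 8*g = (g + 2)*(g^3 + 5*g^2 + 4*g) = (g + 2)*(g + 4)*(g^2 + g) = g*(g + 2)*(g + 4)*(g + 1)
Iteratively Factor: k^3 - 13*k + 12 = (k + 4)*(k^2 - 4*k + 3) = (k - 1)*(k + 4)*(k - 3)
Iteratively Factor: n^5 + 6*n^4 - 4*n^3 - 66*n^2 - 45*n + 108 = (n - 1)*(n^4 + 7*n^3 + 3*n^2 - 63*n - 108) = (n - 1)*(n + 3)*(n^3 + 4*n^2 - 9*n - 36) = (n - 3)*(n - 1)*(n + 3)*(n^2 + 7*n + 12) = (n - 3)*(n - 1)*(n + 3)^2*(n + 4)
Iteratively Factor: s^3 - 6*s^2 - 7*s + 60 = (s + 3)*(s^2 - 9*s + 20) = (s - 5)*(s + 3)*(s - 4)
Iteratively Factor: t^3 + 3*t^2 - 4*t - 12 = (t + 2)*(t^2 + t - 6) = (t + 2)*(t + 3)*(t - 2)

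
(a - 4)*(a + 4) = a^2 - 16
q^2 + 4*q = q*(q + 4)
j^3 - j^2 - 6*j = j*(j - 3)*(j + 2)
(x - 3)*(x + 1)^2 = x^3 - x^2 - 5*x - 3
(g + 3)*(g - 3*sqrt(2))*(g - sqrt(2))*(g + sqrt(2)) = g^4 - 3*sqrt(2)*g^3 + 3*g^3 - 9*sqrt(2)*g^2 - 2*g^2 - 6*g + 6*sqrt(2)*g + 18*sqrt(2)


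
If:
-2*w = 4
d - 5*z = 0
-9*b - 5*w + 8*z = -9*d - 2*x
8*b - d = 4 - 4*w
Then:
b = 5*z/8 + 3/2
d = 5*z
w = -2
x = 7/4 - 379*z/16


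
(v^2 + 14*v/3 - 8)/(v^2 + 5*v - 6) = (v - 4/3)/(v - 1)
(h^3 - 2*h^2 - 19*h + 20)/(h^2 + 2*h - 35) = (h^2 + 3*h - 4)/(h + 7)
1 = 1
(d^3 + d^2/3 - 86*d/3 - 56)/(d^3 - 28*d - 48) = (d + 7/3)/(d + 2)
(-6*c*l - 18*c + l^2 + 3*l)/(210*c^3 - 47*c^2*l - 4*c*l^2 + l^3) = (-l - 3)/(35*c^2 - 2*c*l - l^2)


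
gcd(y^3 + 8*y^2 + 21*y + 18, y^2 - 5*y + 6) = 1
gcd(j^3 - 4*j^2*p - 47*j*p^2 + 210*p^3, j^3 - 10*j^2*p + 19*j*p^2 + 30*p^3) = j^2 - 11*j*p + 30*p^2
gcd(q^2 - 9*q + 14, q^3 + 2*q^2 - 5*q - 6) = q - 2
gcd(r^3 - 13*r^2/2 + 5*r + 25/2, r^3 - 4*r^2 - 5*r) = r^2 - 4*r - 5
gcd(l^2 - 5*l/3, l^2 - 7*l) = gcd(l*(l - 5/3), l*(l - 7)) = l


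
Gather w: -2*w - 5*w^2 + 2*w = -5*w^2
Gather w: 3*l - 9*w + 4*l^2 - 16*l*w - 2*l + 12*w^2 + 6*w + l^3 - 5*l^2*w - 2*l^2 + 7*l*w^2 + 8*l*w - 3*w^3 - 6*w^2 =l^3 + 2*l^2 + l - 3*w^3 + w^2*(7*l + 6) + w*(-5*l^2 - 8*l - 3)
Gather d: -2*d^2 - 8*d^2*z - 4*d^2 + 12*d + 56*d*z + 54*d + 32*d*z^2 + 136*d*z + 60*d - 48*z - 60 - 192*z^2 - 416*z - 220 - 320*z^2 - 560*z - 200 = d^2*(-8*z - 6) + d*(32*z^2 + 192*z + 126) - 512*z^2 - 1024*z - 480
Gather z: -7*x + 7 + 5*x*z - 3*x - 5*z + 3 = -10*x + z*(5*x - 5) + 10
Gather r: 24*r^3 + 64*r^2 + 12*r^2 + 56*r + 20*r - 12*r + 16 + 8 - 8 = 24*r^3 + 76*r^2 + 64*r + 16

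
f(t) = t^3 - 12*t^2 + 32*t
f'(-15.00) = 1067.00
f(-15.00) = -6555.00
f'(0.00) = 32.00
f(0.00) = 0.00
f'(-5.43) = 250.77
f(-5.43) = -687.68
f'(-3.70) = 161.87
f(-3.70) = -333.33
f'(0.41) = 22.66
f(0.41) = 11.17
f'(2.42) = -8.51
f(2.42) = 21.34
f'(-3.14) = 136.94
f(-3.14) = -249.75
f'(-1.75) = 83.19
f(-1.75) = -98.11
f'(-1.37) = 70.51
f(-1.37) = -68.93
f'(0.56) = 19.50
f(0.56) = 14.33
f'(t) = 3*t^2 - 24*t + 32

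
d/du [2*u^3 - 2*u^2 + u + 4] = 6*u^2 - 4*u + 1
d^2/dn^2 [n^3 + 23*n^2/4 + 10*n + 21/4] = 6*n + 23/2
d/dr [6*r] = 6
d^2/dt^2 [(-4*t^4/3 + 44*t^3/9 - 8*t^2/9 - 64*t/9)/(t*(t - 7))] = 8*(-3*t^3 + 63*t^2 - 441*t + 509)/(9*(t^3 - 21*t^2 + 147*t - 343))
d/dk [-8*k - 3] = -8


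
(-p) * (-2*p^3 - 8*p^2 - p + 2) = 2*p^4 + 8*p^3 + p^2 - 2*p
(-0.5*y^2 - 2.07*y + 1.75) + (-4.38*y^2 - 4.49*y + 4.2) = -4.88*y^2 - 6.56*y + 5.95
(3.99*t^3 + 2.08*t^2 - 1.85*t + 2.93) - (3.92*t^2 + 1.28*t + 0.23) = 3.99*t^3 - 1.84*t^2 - 3.13*t + 2.7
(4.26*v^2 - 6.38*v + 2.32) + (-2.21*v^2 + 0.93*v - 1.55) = 2.05*v^2 - 5.45*v + 0.77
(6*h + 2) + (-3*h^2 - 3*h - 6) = -3*h^2 + 3*h - 4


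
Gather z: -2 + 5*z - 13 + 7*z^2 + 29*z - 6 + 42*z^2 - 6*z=49*z^2 + 28*z - 21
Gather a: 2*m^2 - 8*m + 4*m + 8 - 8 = 2*m^2 - 4*m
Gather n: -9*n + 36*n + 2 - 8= 27*n - 6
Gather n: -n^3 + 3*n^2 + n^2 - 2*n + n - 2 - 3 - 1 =-n^3 + 4*n^2 - n - 6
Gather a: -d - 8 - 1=-d - 9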